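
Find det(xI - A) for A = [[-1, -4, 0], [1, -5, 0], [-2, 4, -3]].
χ_A(x) = (x + 3)^3

xI - A = [[x + 1, 4, 0], [-1, x + 5, 0], [2, -4, x + 3]].

Expanding det(xI - A) along the first row:
det(xI - A) = + (x + 1)·det([[x + 5, 0], [-4, x + 3]]) - (4)·det([[-1, 0], [2, x + 3]]) + (0)·det([[-1, x + 5], [2, -4]]).

Evaluating gives χ_A(x) = x^3 + 9x^2 + 27x + 27 = (x + 3)^3.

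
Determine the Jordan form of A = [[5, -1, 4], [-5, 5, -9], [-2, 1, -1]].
J = [[3, 1, 0], [0, 3, 1], [0, 0, 3]]

The characteristic polynomial is det(xI - A) = (x - 3)^3, so the eigenvalues are 3 (algebraic multiplicity 3).

For λ = 3: rank(A - 3I) = 2, rank((A - 3I)^2) = 1, rank((A - 3I)^3) = 0. The eigenspace has dimension 3 - 2 = 1, so there is 1 Jordan block; the rank sequence gives block sizes [3].

Assembling the blocks gives the Jordan form J above.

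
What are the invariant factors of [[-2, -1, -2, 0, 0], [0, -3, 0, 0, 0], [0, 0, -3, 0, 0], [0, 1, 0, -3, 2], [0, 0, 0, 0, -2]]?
(x + 2)(x + 3), (x + 2)(x + 3)^2

The Jordan structure of A has elementary divisors (x + 3)^2, (x + 3), (x + 2), (x + 2). Arranging the block sizes at each eigenvalue in decreasing order and taking row products gives the invariant factors.

Invariant factors (smallest first, each dividing the next): (x + 2)(x + 3), (x + 2)(x + 3)^2.

Check: the last factor (x + 2)(x + 3)^2 is the minimal polynomial, and the product (x + 2)^2(x + 3)^3 is the characteristic polynomial.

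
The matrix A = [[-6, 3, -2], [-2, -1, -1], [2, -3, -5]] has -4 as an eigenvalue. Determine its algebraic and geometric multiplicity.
algebraic multiplicity 3, geometric multiplicity 1

The characteristic polynomial is (x + 4)^3, so the factor x + 4 appears with exponent 3: the algebraic multiplicity is 3.

rank(A + 4I) = 2, so the eigenspace has dimension 3 - 2 = 1: the geometric multiplicity is 1.

Since 1 < 3, A is not diagonalizable.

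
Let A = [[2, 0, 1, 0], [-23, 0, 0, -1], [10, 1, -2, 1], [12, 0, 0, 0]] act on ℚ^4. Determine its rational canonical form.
The invariant factors of A (the non-unit diagonal entries of the Smith normal form of xI - A over ℚ[x]) are (x - 3)(x + 4)(x^2 - x - 1), each dividing the next. The characteristic polynomial is their product, (x - 3)(x + 4)(x^2 - x - 1).

The rational canonical form is the block-diagonal matrix of companion matrices C(f_i):
R = [[0, 0, 0, -12], [1, 0, 0, -11], [0, 1, 0, 14], [0, 0, 1, 0]].

Note the characteristic polynomial does not split into linear factors over ℚ, so A has no Jordan form over ℚ; the rational canonical form exists over any field.

R = [[0, 0, 0, -12], [1, 0, 0, -11], [0, 1, 0, 14], [0, 0, 1, 0]]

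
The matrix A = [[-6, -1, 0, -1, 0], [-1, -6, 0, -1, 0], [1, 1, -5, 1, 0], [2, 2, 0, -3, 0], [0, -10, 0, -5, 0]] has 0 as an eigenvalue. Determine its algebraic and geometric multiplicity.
algebraic multiplicity 1, geometric multiplicity 1

The characteristic polynomial is x(x + 5)^4, so the factor x appears with exponent 1: the algebraic multiplicity is 1.

rank(A) = 4, so the eigenspace has dimension 5 - 4 = 1: the geometric multiplicity is 1.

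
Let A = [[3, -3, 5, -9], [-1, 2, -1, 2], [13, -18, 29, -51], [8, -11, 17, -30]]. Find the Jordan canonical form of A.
The characteristic polynomial is det(xI - A) = (x - 1)^4, so the eigenvalues are 1 (algebraic multiplicity 4).

For λ = 1: rank(A - I) = 2, rank((A - I)^2) = 0. The eigenspace has dimension 4 - 2 = 2, so there are 2 Jordan blocks; the rank sequence gives block sizes [2, 2].

Assembling the blocks gives the Jordan form J above.

J = [[1, 1, 0, 0], [0, 1, 0, 0], [0, 0, 1, 1], [0, 0, 0, 1]]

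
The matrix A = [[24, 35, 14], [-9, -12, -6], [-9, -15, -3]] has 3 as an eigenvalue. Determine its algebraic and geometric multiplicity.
algebraic multiplicity 3, geometric multiplicity 2

The characteristic polynomial is (x - 3)^3, so the factor x - 3 appears with exponent 3: the algebraic multiplicity is 3.

rank(A - 3I) = 1, so the eigenspace has dimension 3 - 1 = 2: the geometric multiplicity is 2.

Since 2 < 3, A is not diagonalizable.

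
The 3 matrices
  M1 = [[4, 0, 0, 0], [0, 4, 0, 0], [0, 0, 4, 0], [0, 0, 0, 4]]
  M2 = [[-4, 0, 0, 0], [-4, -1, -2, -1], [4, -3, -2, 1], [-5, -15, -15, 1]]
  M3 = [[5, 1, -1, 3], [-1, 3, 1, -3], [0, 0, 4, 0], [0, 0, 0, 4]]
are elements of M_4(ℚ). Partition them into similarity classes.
Characteristic polynomials: χ_{M1} = (x - 4)^4, χ_{M2} = (x - 1)^2(x + 4)^2, χ_{M3} = (x - 4)^4.

{M1}: invariant factors x - 4, x - 4, x - 4, x - 4.

{M2}: invariant factors x + 4, (x - 1)^2(x + 4).

{M3}: invariant factors x - 4, x - 4, (x - 4)^2.

Matrices are similar if and only if their invariant-factor lists agree; the partition into similarity classes is {M1}, {M2}, {M3}.

3 classes: {M1}, {M2}, {M3}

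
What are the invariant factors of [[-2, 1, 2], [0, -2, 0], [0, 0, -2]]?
x + 2, (x + 2)^2

The Jordan structure of A has elementary divisors (x + 2)^2, (x + 2). Arranging the block sizes at each eigenvalue in decreasing order and taking row products gives the invariant factors.

Invariant factors (smallest first, each dividing the next): x + 2, (x + 2)^2.

Check: the last factor (x + 2)^2 is the minimal polynomial, and the product (x + 2)^3 is the characteristic polynomial.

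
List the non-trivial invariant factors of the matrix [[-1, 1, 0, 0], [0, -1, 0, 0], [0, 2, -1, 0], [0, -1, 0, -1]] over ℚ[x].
The Jordan structure of A has elementary divisors (x + 1)^2, (x + 1), (x + 1). Arranging the block sizes at each eigenvalue in decreasing order and taking row products gives the invariant factors.

Invariant factors (smallest first, each dividing the next): x + 1, x + 1, (x + 1)^2.

Check: the last factor (x + 1)^2 is the minimal polynomial, and the product (x + 1)^4 is the characteristic polynomial.

x + 1, x + 1, (x + 1)^2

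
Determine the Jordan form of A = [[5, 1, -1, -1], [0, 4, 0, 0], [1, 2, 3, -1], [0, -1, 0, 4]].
The characteristic polynomial is det(xI - A) = (x - 4)^4, so the eigenvalues are 4 (algebraic multiplicity 4).

For λ = 4: rank(A - 4I) = 2, rank((A - 4I)^2) = 0. The eigenspace has dimension 4 - 2 = 2, so there are 2 Jordan blocks; the rank sequence gives block sizes [2, 2].

Assembling the blocks gives the Jordan form J above.

J = [[4, 1, 0, 0], [0, 4, 0, 0], [0, 0, 4, 1], [0, 0, 0, 4]]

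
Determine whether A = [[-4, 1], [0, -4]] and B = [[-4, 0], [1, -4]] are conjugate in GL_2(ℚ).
Two matrices over a field are similar if and only if they have the same invariant factors.

Both A and B have characteristic polynomial (x + 4)^2 and minimal polynomial (x + 4)^2. Computing further, both have invariant factors (x + 4)^2. Hence A and B are similar.

Yes.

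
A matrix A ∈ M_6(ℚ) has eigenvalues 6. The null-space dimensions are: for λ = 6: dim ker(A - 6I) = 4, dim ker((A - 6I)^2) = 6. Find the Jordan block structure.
Jordan blocks: (6, 2), (6, 2), (6, 1), (6, 1)

λ = 6: successive nullity increments [4, 2] count blocks of size ≥ k; block sizes are [2, 2, 1, 1].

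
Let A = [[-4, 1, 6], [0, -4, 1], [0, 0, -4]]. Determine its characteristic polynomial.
xI - A = [[x + 4, -1, -6], [0, x + 4, -1], [0, 0, x + 4]].

Expanding det(xI - A) along the first row:
det(xI - A) = + (x + 4)·det([[x + 4, -1], [0, x + 4]]) - (-1)·det([[0, -1], [0, x + 4]]) + (-6)·det([[0, x + 4], [0, 0]]).

Evaluating gives χ_A(x) = x^3 + 12x^2 + 48x + 64 = (x + 4)^3.

χ_A(x) = (x + 4)^3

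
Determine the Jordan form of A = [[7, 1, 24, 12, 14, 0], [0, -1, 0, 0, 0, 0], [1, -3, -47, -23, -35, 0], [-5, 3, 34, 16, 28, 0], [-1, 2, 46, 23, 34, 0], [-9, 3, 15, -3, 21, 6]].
J = [[-1, 1, 0, 0, 0, 0], [0, -1, 0, 0, 0, 0], [0, 0, -1, 0, 0, 0], [0, 0, 0, 6, 1, 0], [0, 0, 0, 0, 6, 0], [0, 0, 0, 0, 0, 6]]

The characteristic polynomial is det(xI - A) = (x - 6)^3(x + 1)^3, so the eigenvalues are -1 (algebraic multiplicity 3), 6 (algebraic multiplicity 3).

For λ = -1: rank(A + I) = 4, rank((A + I)^2) = 3. The eigenspace has dimension 6 - 4 = 2, so there are 2 Jordan blocks; the rank sequence gives block sizes [2, 1].

For λ = 6: rank(A - 6I) = 4, rank((A - 6I)^2) = 3. The eigenspace has dimension 6 - 4 = 2, so there are 2 Jordan blocks; the rank sequence gives block sizes [2, 1].

Assembling the blocks gives the Jordan form J above.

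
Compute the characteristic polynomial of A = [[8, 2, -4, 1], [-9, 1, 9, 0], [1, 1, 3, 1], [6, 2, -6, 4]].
xI - A = [[x - 8, -2, 4, -1], [9, x - 1, -9, 0], [-1, -1, x - 3, -1], [-6, -2, 6, x - 4]].

Expanding det(xI - A) along the first row:
det(xI - A) = + (x - 8)·det([[x - 1, -9, 0], [-1, x - 3, -1], [-2, 6, x - 4]]) - (-2)·det([[9, -9, 0], [-1, x - 3, -1], [-6, 6, x - 4]]) + (4)·det([[9, x - 1, 0], [-1, -1, -1], [-6, -2, x - 4]]) - (-1)·det([[9, x - 1, -9], [-1, -1, x - 3], [-6, -2, 6]]).

Evaluating gives χ_A(x) = x^4 - 16x^3 + 96x^2 - 256x + 256 = (x - 4)^4.

χ_A(x) = (x - 4)^4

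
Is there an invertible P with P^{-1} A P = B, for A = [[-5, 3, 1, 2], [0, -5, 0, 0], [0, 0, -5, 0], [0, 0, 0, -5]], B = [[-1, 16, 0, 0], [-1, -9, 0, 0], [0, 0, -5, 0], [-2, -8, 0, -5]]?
Yes.

Two matrices over a field are similar if and only if they have the same invariant factors.

Both A and B have characteristic polynomial (x + 5)^4 and minimal polynomial (x + 5)^2. Computing further, both have invariant factors x + 5, x + 5, (x + 5)^2. Hence A and B are similar.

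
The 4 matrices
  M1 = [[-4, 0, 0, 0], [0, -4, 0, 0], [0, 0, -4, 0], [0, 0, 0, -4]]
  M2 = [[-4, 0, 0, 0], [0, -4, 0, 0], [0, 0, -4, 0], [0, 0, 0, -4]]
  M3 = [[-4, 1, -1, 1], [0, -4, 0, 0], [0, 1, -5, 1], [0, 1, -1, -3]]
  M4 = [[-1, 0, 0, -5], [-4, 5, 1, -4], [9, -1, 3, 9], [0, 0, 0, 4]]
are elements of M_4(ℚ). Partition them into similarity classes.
3 classes: {M1, M2}, {M3}, {M4}

Characteristic polynomials: χ_{M1} = (x + 4)^4, χ_{M2} = (x + 4)^4, χ_{M3} = (x + 4)^4, χ_{M4} = (x - 4)^3(x + 1).

{M1, M2}: invariant factors x + 4, x + 4, x + 4, x + 4.

{M3}: invariant factors x + 4, x + 4, (x + 4)^2.

{M4}: invariant factors x - 4, (x - 4)^2(x + 1).

Matrices are similar if and only if their invariant-factor lists agree; the partition into similarity classes is {M1, M2}, {M3}, {M4}.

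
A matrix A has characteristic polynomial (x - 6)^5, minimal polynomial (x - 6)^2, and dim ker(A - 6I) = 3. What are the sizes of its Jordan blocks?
λ = 6: algebraic multiplicity 5 (exponent in χ_A), largest block size 2 (exponent in m_A), 3 blocks (geometric multiplicity). These force block sizes [2, 2, 1].

Jordan blocks: (6, 2), (6, 2), (6, 1)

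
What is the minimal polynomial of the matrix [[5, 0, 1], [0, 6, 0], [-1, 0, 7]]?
The characteristic polynomial factors as (x - 6)^3. The minimal polynomial is ∏(x - λ)^{k_λ} where k_λ is the size of the largest Jordan block at λ.

For λ = 6: rank(A - 6I) = 1, and the largest Jordan block has size 2 (the smallest k with rank((A - 6I)^k) = rank((A - 6I)^(k+1))).

So m_A(x) = (x - 6)^2.

m_A(x) = (x - 6)^2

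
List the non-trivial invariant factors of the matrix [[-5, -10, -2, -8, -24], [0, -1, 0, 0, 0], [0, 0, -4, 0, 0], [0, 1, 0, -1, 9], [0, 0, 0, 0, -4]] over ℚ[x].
x + 4, (x + 1)^2(x + 4)(x + 5)

The Jordan structure of A has elementary divisors (x + 5), (x + 4), (x + 4), (x + 1)^2. Arranging the block sizes at each eigenvalue in decreasing order and taking row products gives the invariant factors.

Invariant factors (smallest first, each dividing the next): x + 4, (x + 1)^2(x + 4)(x + 5).

Check: the last factor (x + 1)^2(x + 4)(x + 5) is the minimal polynomial, and the product (x + 1)^2(x + 4)^2(x + 5) is the characteristic polynomial.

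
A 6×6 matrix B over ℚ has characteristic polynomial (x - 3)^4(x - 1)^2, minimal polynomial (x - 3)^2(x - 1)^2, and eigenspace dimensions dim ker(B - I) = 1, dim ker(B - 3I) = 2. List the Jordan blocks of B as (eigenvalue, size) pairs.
Jordan blocks: (1, 2), (3, 2), (3, 2)

λ = 1: algebraic multiplicity 2 (exponent in χ_B), largest block size 2 (exponent in m_B), 1 block (geometric multiplicity). This forces block sizes [2].
λ = 3: algebraic multiplicity 4 (exponent in χ_B), largest block size 2 (exponent in m_B), 2 blocks (geometric multiplicity). These force block sizes [2, 2].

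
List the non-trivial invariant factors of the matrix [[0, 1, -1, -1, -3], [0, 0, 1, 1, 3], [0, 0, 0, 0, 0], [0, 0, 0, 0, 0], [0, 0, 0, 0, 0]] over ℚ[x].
x, x, x^3

The Jordan structure of A has elementary divisors x^3, x, x. Arranging the block sizes at each eigenvalue in decreasing order and taking row products gives the invariant factors.

Invariant factors (smallest first, each dividing the next): x, x, x^3.

Check: the last factor x^3 is the minimal polynomial, and the product x^5 is the characteristic polynomial.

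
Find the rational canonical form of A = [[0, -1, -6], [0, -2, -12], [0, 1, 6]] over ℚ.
R = [[0, 0, 0], [0, 0, 0], [0, 1, 4]]

The invariant factors of A (the non-unit diagonal entries of the Smith normal form of xI - A over ℚ[x]) are x, x(x - 4), each dividing the next. The characteristic polynomial is their product, x^2(x - 4).

The rational canonical form is the block-diagonal matrix of companion matrices C(f_i):
R = [[0, 0, 0], [0, 0, 0], [0, 1, 4]].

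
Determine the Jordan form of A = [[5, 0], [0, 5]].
The characteristic polynomial is det(xI - A) = (x - 5)^2, so the eigenvalues are 5 (algebraic multiplicity 2).

For λ = 5: rank(A - 5I) = 0. The eigenspace has dimension 2 - 0 = 2, so there are 2 Jordan blocks; the rank sequence gives block sizes [1, 1].

Assembling the blocks gives the Jordan form J above.

J = [[5, 0], [0, 5]]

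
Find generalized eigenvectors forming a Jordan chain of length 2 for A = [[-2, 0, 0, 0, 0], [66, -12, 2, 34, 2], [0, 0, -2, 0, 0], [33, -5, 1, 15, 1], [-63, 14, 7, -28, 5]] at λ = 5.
We seek v_1 ∈ ker((A - 5I)^2) \ ker(A - 5I), then set v_{i+1} = (A - 5I) v_i.

One such chain is v_1 = [[0, 0, 0, 0, 1]]^T, v_2 = [[0, 2, 0, 1, 0]]^T. Check: (A - 5I) v_2 = [[0, 0, 0, 0, 0]]^T = 0.

v_1 = [[0, 0, 0, 0, 1]]^T, v_2 = [[0, 2, 0, 1, 0]]^T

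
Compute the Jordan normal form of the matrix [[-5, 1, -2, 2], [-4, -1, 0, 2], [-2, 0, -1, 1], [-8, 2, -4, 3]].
J = [[-1, 1, 0, 0], [0, -1, 0, 0], [0, 0, -1, 1], [0, 0, 0, -1]]

The characteristic polynomial is det(xI - A) = (x + 1)^4, so the eigenvalues are -1 (algebraic multiplicity 4).

For λ = -1: rank(A + I) = 2, rank((A + I)^2) = 0. The eigenspace has dimension 4 - 2 = 2, so there are 2 Jordan blocks; the rank sequence gives block sizes [2, 2].

Assembling the blocks gives the Jordan form J above.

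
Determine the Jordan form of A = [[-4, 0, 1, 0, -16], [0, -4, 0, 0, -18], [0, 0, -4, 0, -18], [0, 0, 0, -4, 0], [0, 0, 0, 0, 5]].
J = [[-4, 1, 0, 0, 0], [0, -4, 0, 0, 0], [0, 0, -4, 0, 0], [0, 0, 0, -4, 0], [0, 0, 0, 0, 5]]

The characteristic polynomial is det(xI - A) = (x - 5)(x + 4)^4, so the eigenvalues are -4 (algebraic multiplicity 4), 5 (algebraic multiplicity 1).

For λ = -4: rank(A + 4I) = 2, rank((A + 4I)^2) = 1. The eigenspace has dimension 5 - 2 = 3, so there are 3 Jordan blocks; the rank sequence gives block sizes [2, 1, 1].

For λ = 5: algebraic multiplicity 1 gives one 1×1 block.

Assembling the blocks gives the Jordan form J above.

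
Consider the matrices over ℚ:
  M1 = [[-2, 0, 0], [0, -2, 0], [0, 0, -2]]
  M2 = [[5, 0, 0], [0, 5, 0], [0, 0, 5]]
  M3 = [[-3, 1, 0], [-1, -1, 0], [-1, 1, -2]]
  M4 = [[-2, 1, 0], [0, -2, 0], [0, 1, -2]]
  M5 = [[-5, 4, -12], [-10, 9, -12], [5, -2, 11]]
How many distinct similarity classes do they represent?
4 classes: {M1}, {M2}, {M3, M4}, {M5}

Characteristic polynomials: χ_{M1} = (x + 2)^3, χ_{M2} = (x - 5)^3, χ_{M3} = (x + 2)^3, χ_{M4} = (x + 2)^3, χ_{M5} = (x - 5)^3.

{M1}: invariant factors x + 2, x + 2, x + 2.

{M2}: invariant factors x - 5, x - 5, x - 5.

{M3, M4}: invariant factors x + 2, (x + 2)^2.

{M5}: invariant factors x - 5, (x - 5)^2.

Matrices are similar if and only if their invariant-factor lists agree; the partition into similarity classes is {M1}, {M2}, {M3, M4}, {M5}.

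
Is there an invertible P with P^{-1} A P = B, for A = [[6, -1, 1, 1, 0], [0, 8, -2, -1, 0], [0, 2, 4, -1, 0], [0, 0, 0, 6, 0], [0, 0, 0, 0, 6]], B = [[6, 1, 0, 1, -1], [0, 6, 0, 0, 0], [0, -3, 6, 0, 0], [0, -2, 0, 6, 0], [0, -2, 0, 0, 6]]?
Two matrices over a field are similar if and only if they have the same invariant factors.

Both A and B have characteristic polynomial (x - 6)^5 and minimal polynomial (x - 6)^2. Computing further, both have invariant factors x - 6, (x - 6)^2, (x - 6)^2. Hence A and B are similar.

Yes.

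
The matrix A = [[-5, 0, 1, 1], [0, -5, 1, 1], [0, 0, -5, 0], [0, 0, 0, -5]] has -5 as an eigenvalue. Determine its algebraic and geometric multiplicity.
algebraic multiplicity 4, geometric multiplicity 3

The characteristic polynomial is (x + 5)^4, so the factor x + 5 appears with exponent 4: the algebraic multiplicity is 4.

rank(A + 5I) = 1, so the eigenspace has dimension 4 - 1 = 3: the geometric multiplicity is 3.

Since 3 < 4, A is not diagonalizable.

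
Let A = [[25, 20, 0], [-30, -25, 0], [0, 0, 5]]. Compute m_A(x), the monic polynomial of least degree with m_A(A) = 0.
The characteristic polynomial factors as (x - 5)^2(x + 5). The minimal polynomial is ∏(x - λ)^{k_λ} where k_λ is the size of the largest Jordan block at λ.

For λ = -5: rank(A + 5I) = 2, and the largest Jordan block has size 1 (the smallest k with rank((A + 5I)^k) = rank((A + 5I)^(k+1))).
For λ = 5: rank(A - 5I) = 1, and the largest Jordan block has size 1 (the smallest k with rank((A - 5I)^k) = rank((A - 5I)^(k+1))).

So m_A(x) = (x - 5)(x + 5).

m_A(x) = (x - 5)(x + 5)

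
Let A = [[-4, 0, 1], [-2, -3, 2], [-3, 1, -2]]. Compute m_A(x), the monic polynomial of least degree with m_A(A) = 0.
The characteristic polynomial factors as (x + 3)^3. The minimal polynomial is ∏(x - λ)^{k_λ} where k_λ is the size of the largest Jordan block at λ.

For λ = -3: rank(A + 3I) = 2, and the largest Jordan block has size 3 (the smallest k with rank((A + 3I)^k) = rank((A + 3I)^(k+1))).

So m_A(x) = (x + 3)^3.

m_A(x) = (x + 3)^3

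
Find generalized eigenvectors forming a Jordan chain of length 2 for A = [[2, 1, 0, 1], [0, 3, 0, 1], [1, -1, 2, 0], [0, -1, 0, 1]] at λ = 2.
We seek v_1 ∈ ker((A - 2I)^2) \ ker(A - 2I), then set v_{i+1} = (A - 2I) v_i.

One such chain is v_1 = [[0, 1, -2, 0]]^T, v_2 = [[1, 1, -1, -1]]^T. Check: (A - 2I) v_2 = [[0, 0, 0, 0]]^T = 0.

v_1 = [[0, 1, -2, 0]]^T, v_2 = [[1, 1, -1, -1]]^T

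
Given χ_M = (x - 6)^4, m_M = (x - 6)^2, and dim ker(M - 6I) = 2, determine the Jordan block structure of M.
Jordan blocks: (6, 2), (6, 2)

λ = 6: algebraic multiplicity 4 (exponent in χ_M), largest block size 2 (exponent in m_M), 2 blocks (geometric multiplicity). These force block sizes [2, 2].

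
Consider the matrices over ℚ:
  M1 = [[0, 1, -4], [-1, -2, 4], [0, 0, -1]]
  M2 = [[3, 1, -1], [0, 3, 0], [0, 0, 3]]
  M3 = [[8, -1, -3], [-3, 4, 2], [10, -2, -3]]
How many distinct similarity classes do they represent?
3 classes: {M1}, {M2}, {M3}

Characteristic polynomials: χ_{M1} = (x + 1)^3, χ_{M2} = (x - 3)^3, χ_{M3} = (x - 3)^3.

{M1}: invariant factors x + 1, (x + 1)^2.

{M2}: invariant factors x - 3, (x - 3)^2.

{M3}: invariant factors (x - 3)^3.

Matrices are similar if and only if their invariant-factor lists agree; the partition into similarity classes is {M1}, {M2}, {M3}.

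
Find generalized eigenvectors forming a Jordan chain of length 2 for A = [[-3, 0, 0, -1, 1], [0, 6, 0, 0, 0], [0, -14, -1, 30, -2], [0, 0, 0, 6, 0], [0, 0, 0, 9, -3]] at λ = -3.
We seek v_1 ∈ ker((A + 3I)^2) \ ker(A + 3I), then set v_{i+1} = (A + 3I) v_i.

One such chain is v_1 = [[0, 0, 1, 0, 1]]^T, v_2 = [[1, 0, 0, 0, 0]]^T. Check: (A + 3I) v_2 = [[0, 0, 0, 0, 0]]^T = 0.

v_1 = [[0, 0, 1, 0, 1]]^T, v_2 = [[1, 0, 0, 0, 0]]^T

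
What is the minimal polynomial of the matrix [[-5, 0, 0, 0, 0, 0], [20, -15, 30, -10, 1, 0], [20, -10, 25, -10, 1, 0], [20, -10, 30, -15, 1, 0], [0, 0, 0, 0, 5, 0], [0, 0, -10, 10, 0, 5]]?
The characteristic polynomial factors as (x - 5)^3(x + 5)^3. The minimal polynomial is ∏(x - λ)^{k_λ} where k_λ is the size of the largest Jordan block at λ.

For λ = -5: rank(A + 5I) = 3, and the largest Jordan block has size 1 (the smallest k with rank((A + 5I)^k) = rank((A + 5I)^(k+1))).
For λ = 5: rank(A - 5I) = 4, and the largest Jordan block has size 2 (the smallest k with rank((A - 5I)^k) = rank((A - 5I)^(k+1))).

So m_A(x) = (x - 5)^2(x + 5).

m_A(x) = (x - 5)^2(x + 5)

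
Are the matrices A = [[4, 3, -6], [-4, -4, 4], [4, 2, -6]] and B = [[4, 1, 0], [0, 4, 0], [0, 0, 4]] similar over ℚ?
trace(A) = -6 but trace(B) = 12. The trace is a similarity invariant, so A and B are not similar.

No.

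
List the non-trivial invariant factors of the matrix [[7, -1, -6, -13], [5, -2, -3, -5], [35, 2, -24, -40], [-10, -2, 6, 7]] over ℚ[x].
The Jordan structure of A has elementary divisors (x + 3)^3, (x + 3). Arranging the block sizes at each eigenvalue in decreasing order and taking row products gives the invariant factors.

Invariant factors (smallest first, each dividing the next): x + 3, (x + 3)^3.

Check: the last factor (x + 3)^3 is the minimal polynomial, and the product (x + 3)^4 is the characteristic polynomial.

x + 3, (x + 3)^3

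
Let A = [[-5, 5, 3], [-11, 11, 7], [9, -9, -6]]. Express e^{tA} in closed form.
e^{tA} = [[-3*t^2/2 - 5*t + 1, t*(3*t + 10)/2, t*(t + 3)], [t*(-3*t - 22)/2, 3*t^2/2 + 11*t + 1, t*(t + 7)], [9*t, -9*t, 1 - 6*t]]

A has Jordan form J = [[0, 1, 0], [0, 0, 1], [0, 0, 0]] with A = PJP^{-1}, so e^{tA} = P e^{tJ} P^{-1}.

For a Jordan block J_k(λ), e^{tJ_k(λ)} = e^{λt} · (I + tN + t^2 N^2/2! + ... + t^{k-1} N^{k-1}/(k-1)!) where N is the nilpotent superdiagonal part.

Assembling the blocks and conjugating back gives the entries of e^{tA} as shown above.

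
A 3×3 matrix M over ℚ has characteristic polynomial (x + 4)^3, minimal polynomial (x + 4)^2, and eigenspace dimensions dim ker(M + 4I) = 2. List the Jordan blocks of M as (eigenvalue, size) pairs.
Jordan blocks: (-4, 2), (-4, 1)

λ = -4: algebraic multiplicity 3 (exponent in χ_M), largest block size 2 (exponent in m_M), 2 blocks (geometric multiplicity). These force block sizes [2, 1].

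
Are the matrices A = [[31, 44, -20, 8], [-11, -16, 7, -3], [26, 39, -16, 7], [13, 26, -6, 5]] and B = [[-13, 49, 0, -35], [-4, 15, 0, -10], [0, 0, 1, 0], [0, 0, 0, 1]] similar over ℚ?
Both have characteristic polynomial (x - 1)^4 and minimal polynomial (x - 1)^2. But rank(A - I) = 2 for A while rank(B - I) = 1 for B, so the number of Jordan blocks at λ = 1 differs. A and B are not similar.

No.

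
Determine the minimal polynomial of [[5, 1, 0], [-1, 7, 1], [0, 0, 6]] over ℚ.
m_A(x) = (x - 6)^3

The characteristic polynomial factors as (x - 6)^3. The minimal polynomial is ∏(x - λ)^{k_λ} where k_λ is the size of the largest Jordan block at λ.

For λ = 6: rank(A - 6I) = 2, and the largest Jordan block has size 3 (the smallest k with rank((A - 6I)^k) = rank((A - 6I)^(k+1))).

So m_A(x) = (x - 6)^3.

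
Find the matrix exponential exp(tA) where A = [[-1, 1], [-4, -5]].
A has Jordan form J = [[-3, 1], [0, -3]] with A = PJP^{-1}, so e^{tA} = P e^{tJ} P^{-1}.

For a Jordan block J_k(λ), e^{tJ_k(λ)} = e^{λt} · (I + tN + t^2 N^2/2! + ... + t^{k-1} N^{k-1}/(k-1)!) where N is the nilpotent superdiagonal part.

Assembling the blocks and conjugating back gives the entries of e^{tA} as shown above.

e^{tA} = [[(2*t + 1)*e^{-3*t}, t*e^{-3*t}], [-4*t*e^{-3*t}, (1 - 2*t)*e^{-3*t}]]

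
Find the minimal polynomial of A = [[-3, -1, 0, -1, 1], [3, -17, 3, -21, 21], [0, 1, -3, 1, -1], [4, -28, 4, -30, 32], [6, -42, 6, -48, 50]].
The characteristic polynomial factors as (x - 4)(x - 2)(x + 3)^3. The minimal polynomial is ∏(x - λ)^{k_λ} where k_λ is the size of the largest Jordan block at λ.

For λ = -3: rank(A + 3I) = 4, and the largest Jordan block has size 3 (the smallest k with rank((A + 3I)^k) = rank((A + 3I)^(k+1))).
For λ = 2: rank(A - 2I) = 4, and the largest Jordan block has size 1 (the smallest k with rank((A - 2I)^k) = rank((A - 2I)^(k+1))).
For λ = 4: rank(A - 4I) = 4, and the largest Jordan block has size 1 (the smallest k with rank((A - 4I)^k) = rank((A - 4I)^(k+1))).

So m_A(x) = (x - 4)(x - 2)(x + 3)^3.

m_A(x) = (x - 4)(x - 2)(x + 3)^3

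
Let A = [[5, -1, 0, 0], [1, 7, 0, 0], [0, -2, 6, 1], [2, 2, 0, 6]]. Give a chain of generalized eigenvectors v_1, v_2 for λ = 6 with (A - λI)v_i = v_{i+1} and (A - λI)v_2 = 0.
We seek v_1 ∈ ker((A - 6I)^2) \ ker(A - 6I), then set v_{i+1} = (A - 6I) v_i.

One such chain is v_1 = [[1, 0, 1, -1]]^T, v_2 = [[-1, 1, -1, 2]]^T. Check: (A - 6I) v_2 = [[0, 0, 0, 0]]^T = 0.

v_1 = [[1, 0, 1, -1]]^T, v_2 = [[-1, 1, -1, 2]]^T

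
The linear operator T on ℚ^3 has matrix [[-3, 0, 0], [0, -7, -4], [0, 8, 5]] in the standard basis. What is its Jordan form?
The characteristic polynomial is det(xI - A) = (x - 1)(x + 3)^2, so the eigenvalues are -3 (algebraic multiplicity 2), 1 (algebraic multiplicity 1).

For λ = -3: rank(A + 3I) = 1. The eigenspace has dimension 3 - 1 = 2, so there are 2 Jordan blocks; the rank sequence gives block sizes [1, 1].

For λ = 1: algebraic multiplicity 1 gives one 1×1 block.

Assembling the blocks gives the Jordan form J above.

J = [[-3, 0, 0], [0, -3, 0], [0, 0, 1]]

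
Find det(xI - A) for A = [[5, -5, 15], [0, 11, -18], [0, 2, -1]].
χ_A(x) = (x - 5)^3

xI - A = [[x - 5, 5, -15], [0, x - 11, 18], [0, -2, x + 1]].

Expanding det(xI - A) along the first row:
det(xI - A) = + (x - 5)·det([[x - 11, 18], [-2, x + 1]]) - (5)·det([[0, 18], [0, x + 1]]) + (-15)·det([[0, x - 11], [0, -2]]).

Evaluating gives χ_A(x) = x^3 - 15x^2 + 75x - 125 = (x - 5)^3.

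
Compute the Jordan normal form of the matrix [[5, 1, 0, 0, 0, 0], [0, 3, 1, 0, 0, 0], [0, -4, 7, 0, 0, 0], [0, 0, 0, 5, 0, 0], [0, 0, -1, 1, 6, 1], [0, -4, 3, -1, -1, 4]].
J = [[5, 1, 0, 0, 0, 0], [0, 5, 1, 0, 0, 0], [0, 0, 5, 0, 0, 0], [0, 0, 0, 5, 1, 0], [0, 0, 0, 0, 5, 0], [0, 0, 0, 0, 0, 5]]

The characteristic polynomial is det(xI - A) = (x - 5)^6, so the eigenvalues are 5 (algebraic multiplicity 6).

For λ = 5: rank(A - 5I) = 3, rank((A - 5I)^2) = 1, rank((A - 5I)^3) = 0. The eigenspace has dimension 6 - 3 = 3, so there are 3 Jordan blocks; the rank sequence gives block sizes [3, 2, 1].

Assembling the blocks gives the Jordan form J above.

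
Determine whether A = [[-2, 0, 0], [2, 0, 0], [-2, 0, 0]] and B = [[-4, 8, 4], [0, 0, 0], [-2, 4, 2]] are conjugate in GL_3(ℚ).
Two matrices over a field are similar if and only if they have the same invariant factors.

Both A and B have characteristic polynomial x^2(x + 2) and minimal polynomial x(x + 2). Computing further, both have invariant factors x, x(x + 2). Hence A and B are similar.

Yes.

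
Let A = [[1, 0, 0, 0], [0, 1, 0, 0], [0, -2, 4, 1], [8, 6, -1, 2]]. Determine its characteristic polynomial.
xI - A = [[x - 1, 0, 0, 0], [0, x - 1, 0, 0], [0, 2, x - 4, -1], [-8, -6, 1, x - 2]].

Expanding det(xI - A) along the first row:
det(xI - A) = + (x - 1)·det([[x - 1, 0, 0], [2, x - 4, -1], [-6, 1, x - 2]]) - (0)·det([[0, 0, 0], [0, x - 4, -1], [-8, 1, x - 2]]) + (0)·det([[0, x - 1, 0], [0, 2, -1], [-8, -6, x - 2]]) - (0)·det([[0, x - 1, 0], [0, 2, x - 4], [-8, -6, 1]]).

Evaluating gives χ_A(x) = x^4 - 8x^3 + 22x^2 - 24x + 9 = (x - 3)^2(x - 1)^2.

χ_A(x) = (x - 3)^2(x - 1)^2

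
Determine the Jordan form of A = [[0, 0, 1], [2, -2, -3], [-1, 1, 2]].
The characteristic polynomial is det(xI - A) = x^3, so the eigenvalues are 0 (algebraic multiplicity 3).

For λ = 0: rank(A) = 2, rank(A^2) = 1, rank(A^3) = 0. The eigenspace has dimension 3 - 2 = 1, so there is 1 Jordan block; the rank sequence gives block sizes [3].

Assembling the blocks gives the Jordan form J above.

J = [[0, 1, 0], [0, 0, 1], [0, 0, 0]]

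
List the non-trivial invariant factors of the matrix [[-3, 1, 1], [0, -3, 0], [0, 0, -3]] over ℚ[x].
x + 3, (x + 3)^2

The Jordan structure of A has elementary divisors (x + 3)^2, (x + 3). Arranging the block sizes at each eigenvalue in decreasing order and taking row products gives the invariant factors.

Invariant factors (smallest first, each dividing the next): x + 3, (x + 3)^2.

Check: the last factor (x + 3)^2 is the minimal polynomial, and the product (x + 3)^3 is the characteristic polynomial.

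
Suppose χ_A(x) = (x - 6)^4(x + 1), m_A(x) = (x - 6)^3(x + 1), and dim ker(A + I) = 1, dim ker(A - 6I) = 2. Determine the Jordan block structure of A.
Jordan blocks: (-1, 1), (6, 3), (6, 1)

λ = -1: algebraic multiplicity 1 (exponent in χ_A), largest block size 1 (exponent in m_A), 1 block (geometric multiplicity). This forces block sizes [1].
λ = 6: algebraic multiplicity 4 (exponent in χ_A), largest block size 3 (exponent in m_A), 2 blocks (geometric multiplicity). These force block sizes [3, 1].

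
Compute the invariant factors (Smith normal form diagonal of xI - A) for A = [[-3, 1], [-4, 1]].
(x + 1)^2

The Jordan structure of A has elementary divisors (x + 1)^2. Arranging the block sizes at each eigenvalue in decreasing order and taking row products gives the invariant factors.

Invariant factors (smallest first, each dividing the next): (x + 1)^2.

Check: the last factor (x + 1)^2 is the minimal polynomial, and the product (x + 1)^2 is the characteristic polynomial.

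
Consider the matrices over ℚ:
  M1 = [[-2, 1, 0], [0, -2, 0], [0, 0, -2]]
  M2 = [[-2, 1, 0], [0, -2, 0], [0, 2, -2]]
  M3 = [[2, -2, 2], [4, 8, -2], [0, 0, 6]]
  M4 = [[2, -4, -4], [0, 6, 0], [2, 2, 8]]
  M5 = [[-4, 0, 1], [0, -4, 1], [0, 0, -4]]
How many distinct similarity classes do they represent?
3 classes: {M1, M2}, {M3, M4}, {M5}

Characteristic polynomials: χ_{M1} = (x + 2)^3, χ_{M2} = (x + 2)^3, χ_{M3} = (x - 6)^2(x - 4), χ_{M4} = (x - 6)^2(x - 4), χ_{M5} = (x + 4)^3.

{M1, M2}: invariant factors x + 2, (x + 2)^2.

{M3, M4}: invariant factors x - 6, (x - 6)(x - 4).

{M5}: invariant factors x + 4, (x + 4)^2.

Matrices are similar if and only if their invariant-factor lists agree; the partition into similarity classes is {M1, M2}, {M3, M4}, {M5}.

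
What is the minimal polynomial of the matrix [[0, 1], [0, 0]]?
m_A(x) = x^2

The characteristic polynomial factors as x^2. The minimal polynomial is ∏(x - λ)^{k_λ} where k_λ is the size of the largest Jordan block at λ.

For λ = 0: rank(A) = 1, and the largest Jordan block has size 2 (the smallest k with rank(A^k) = rank(A^(k+1))).

So m_A(x) = x^2.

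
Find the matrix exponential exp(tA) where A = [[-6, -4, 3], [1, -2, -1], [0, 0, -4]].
e^{tA} = [[(1 - 2*t)*e^{-4*t}, -4*t*e^{-4*t}, t*(3 - t)*e^{-4*t}], [t*e^{-4*t}, (2*t + 1)*e^{-4*t}, t*(t - 2)*e^{-4*t}/2], [0, 0, e^{-4*t}]]

A has Jordan form J = [[-4, 1, 0], [0, -4, 1], [0, 0, -4]] with A = PJP^{-1}, so e^{tA} = P e^{tJ} P^{-1}.

For a Jordan block J_k(λ), e^{tJ_k(λ)} = e^{λt} · (I + tN + t^2 N^2/2! + ... + t^{k-1} N^{k-1}/(k-1)!) where N is the nilpotent superdiagonal part.

Assembling the blocks and conjugating back gives the entries of e^{tA} as shown above.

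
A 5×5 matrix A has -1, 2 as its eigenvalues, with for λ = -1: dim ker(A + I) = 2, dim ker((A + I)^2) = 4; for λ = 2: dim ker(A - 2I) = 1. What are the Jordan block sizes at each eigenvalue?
Jordan blocks: (-1, 2), (-1, 2), (2, 1)

λ = -1: successive nullity increments [2, 2] count blocks of size ≥ k; block sizes are [2, 2].
λ = 2: successive nullity increments [1] count blocks of size ≥ k; block sizes are [1].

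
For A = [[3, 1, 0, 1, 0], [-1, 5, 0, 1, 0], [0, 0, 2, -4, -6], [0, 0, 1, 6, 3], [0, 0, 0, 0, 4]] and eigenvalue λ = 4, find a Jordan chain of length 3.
v_1 = [[0, 0, 1, 0, 0]]^T, v_2 = [[0, 0, -2, 1, 0]]^T, v_3 = [[1, 1, 0, 0, 0]]^T

We seek v_1 ∈ ker((A - 4I)^3) \ ker((A - 4I)^2), then set v_{i+1} = (A - 4I) v_i.

One such chain is v_1 = [[0, 0, 1, 0, 0]]^T, v_2 = [[0, 0, -2, 1, 0]]^T, v_3 = [[1, 1, 0, 0, 0]]^T. Check: (A - 4I) v_3 = [[0, 0, 0, 0, 0]]^T = 0.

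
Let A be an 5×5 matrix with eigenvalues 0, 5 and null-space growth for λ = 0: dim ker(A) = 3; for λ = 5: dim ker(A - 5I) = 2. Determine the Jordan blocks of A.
Jordan blocks: (0, 1), (0, 1), (0, 1), (5, 1), (5, 1)

λ = 0: successive nullity increments [3] count blocks of size ≥ k; block sizes are [1, 1, 1].
λ = 5: successive nullity increments [2] count blocks of size ≥ k; block sizes are [1, 1].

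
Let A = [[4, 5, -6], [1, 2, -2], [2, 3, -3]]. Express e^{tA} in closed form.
A has Jordan form J = [[1, 1, 0], [0, 1, 1], [0, 0, 1]] with A = PJP^{-1}, so e^{tA} = P e^{tJ} P^{-1}.

For a Jordan block J_k(λ), e^{tJ_k(λ)} = e^{λt} · (I + tN + t^2 N^2/2! + ... + t^{k-1} N^{k-1}/(k-1)!) where N is the nilpotent superdiagonal part.

Assembling the blocks and conjugating back gives the entries of e^{tA} as shown above.

e^{tA} = [[(t^2 + 3*t + 1)*e^{t}, t*(t + 5)*e^{t}, 2*t*(-t - 3)*e^{t}], [t*e^{t}, (t + 1)*e^{t}, -2*t*e^{t}], [t*(t + 4)*e^{t}/2, t*(t + 6)*e^{t}/2, (-t^2 - 4*t + 1)*e^{t}]]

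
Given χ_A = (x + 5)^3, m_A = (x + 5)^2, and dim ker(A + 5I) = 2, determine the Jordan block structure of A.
λ = -5: algebraic multiplicity 3 (exponent in χ_A), largest block size 2 (exponent in m_A), 2 blocks (geometric multiplicity). These force block sizes [2, 1].

Jordan blocks: (-5, 2), (-5, 1)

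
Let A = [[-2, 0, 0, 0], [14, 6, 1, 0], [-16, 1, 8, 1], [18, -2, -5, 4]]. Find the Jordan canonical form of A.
J = [[-2, 0, 0, 0], [0, 6, 1, 0], [0, 0, 6, 1], [0, 0, 0, 6]]

The characteristic polynomial is det(xI - A) = (x - 6)^3(x + 2), so the eigenvalues are -2 (algebraic multiplicity 1), 6 (algebraic multiplicity 3).

For λ = -2: algebraic multiplicity 1 gives one 1×1 block.

For λ = 6: rank(A - 6I) = 3, rank((A - 6I)^2) = 2, rank((A - 6I)^3) = 1. The eigenspace has dimension 4 - 3 = 1, so there is 1 Jordan block; the rank sequence gives block sizes [3].

Assembling the blocks gives the Jordan form J above.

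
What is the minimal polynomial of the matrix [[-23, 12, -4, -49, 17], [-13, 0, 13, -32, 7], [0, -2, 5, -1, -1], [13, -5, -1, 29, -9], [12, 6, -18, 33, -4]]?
m_A(x) = (x - 3)^3(x + 1)

The characteristic polynomial factors as (x - 3)^3(x + 1)^2. The minimal polynomial is ∏(x - λ)^{k_λ} where k_λ is the size of the largest Jordan block at λ.

For λ = -1: rank(A + I) = 3, and the largest Jordan block has size 1 (the smallest k with rank((A + I)^k) = rank((A + I)^(k+1))).
For λ = 3: rank(A - 3I) = 4, and the largest Jordan block has size 3 (the smallest k with rank((A - 3I)^k) = rank((A - 3I)^(k+1))).

So m_A(x) = (x - 3)^3(x + 1).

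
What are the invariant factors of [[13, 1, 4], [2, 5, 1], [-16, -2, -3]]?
(x - 5)^3

The Jordan structure of A has elementary divisors (x - 5)^3. Arranging the block sizes at each eigenvalue in decreasing order and taking row products gives the invariant factors.

Invariant factors (smallest first, each dividing the next): (x - 5)^3.

Check: the last factor (x - 5)^3 is the minimal polynomial, and the product (x - 5)^3 is the characteristic polynomial.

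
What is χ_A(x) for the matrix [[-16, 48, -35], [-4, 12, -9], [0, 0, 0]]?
xI - A = [[x + 16, -48, 35], [4, x - 12, 9], [0, 0, x]].

Expanding det(xI - A) along the first row:
det(xI - A) = + (x + 16)·det([[x - 12, 9], [0, x]]) - (-48)·det([[4, 9], [0, x]]) + (35)·det([[4, x - 12], [0, 0]]).

Evaluating gives χ_A(x) = x^3 + 4x^2 = x^2(x + 4).

χ_A(x) = x^2(x + 4)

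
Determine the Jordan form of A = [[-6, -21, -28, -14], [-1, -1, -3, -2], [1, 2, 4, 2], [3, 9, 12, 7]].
J = [[1, 1, 0, 0], [0, 1, 1, 0], [0, 0, 1, 0], [0, 0, 0, 1]]

The characteristic polynomial is det(xI - A) = (x - 1)^4, so the eigenvalues are 1 (algebraic multiplicity 4).

For λ = 1: rank(A - I) = 2, rank((A - I)^2) = 1, rank((A - I)^3) = 0. The eigenspace has dimension 4 - 2 = 2, so there are 2 Jordan blocks; the rank sequence gives block sizes [3, 1].

Assembling the blocks gives the Jordan form J above.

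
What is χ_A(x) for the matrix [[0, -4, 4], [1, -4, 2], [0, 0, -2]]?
χ_A(x) = (x + 2)^3

xI - A = [[x, 4, -4], [-1, x + 4, -2], [0, 0, x + 2]].

Expanding det(xI - A) along the first row:
det(xI - A) = + (x)·det([[x + 4, -2], [0, x + 2]]) - (4)·det([[-1, -2], [0, x + 2]]) + (-4)·det([[-1, x + 4], [0, 0]]).

Evaluating gives χ_A(x) = x^3 + 6x^2 + 12x + 8 = (x + 2)^3.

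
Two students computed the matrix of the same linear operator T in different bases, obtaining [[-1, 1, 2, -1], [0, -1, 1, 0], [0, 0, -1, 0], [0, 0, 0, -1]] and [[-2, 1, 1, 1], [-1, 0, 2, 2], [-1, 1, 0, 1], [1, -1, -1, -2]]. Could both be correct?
Two matrices over a field are similar if and only if they have the same invariant factors.

Both A and B have characteristic polynomial (x + 1)^4 and minimal polynomial (x + 1)^3. Computing further, both have invariant factors x + 1, (x + 1)^3. Hence A and B are similar.

Yes.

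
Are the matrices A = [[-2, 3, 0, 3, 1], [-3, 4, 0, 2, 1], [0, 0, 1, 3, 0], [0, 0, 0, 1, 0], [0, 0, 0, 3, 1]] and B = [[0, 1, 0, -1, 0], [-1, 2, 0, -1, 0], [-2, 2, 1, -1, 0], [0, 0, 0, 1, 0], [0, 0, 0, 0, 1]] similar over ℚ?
Two matrices over a field are similar if and only if they have the same invariant factors.

Both A and B have characteristic polynomial (x - 1)^5 and minimal polynomial (x - 1)^2. Computing further, both have invariant factors x - 1, (x - 1)^2, (x - 1)^2. Hence A and B are similar.

Yes.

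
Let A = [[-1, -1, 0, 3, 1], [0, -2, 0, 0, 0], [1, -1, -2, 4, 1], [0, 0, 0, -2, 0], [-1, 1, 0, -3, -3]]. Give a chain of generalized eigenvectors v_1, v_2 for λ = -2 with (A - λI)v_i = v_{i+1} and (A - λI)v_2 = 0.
v_1 = [[0, 1, 0, 0, 0]]^T, v_2 = [[-1, 0, -1, 0, 1]]^T

We seek v_1 ∈ ker((A + 2I)^2) \ ker(A + 2I), then set v_{i+1} = (A + 2I) v_i.

One such chain is v_1 = [[0, 1, 0, 0, 0]]^T, v_2 = [[-1, 0, -1, 0, 1]]^T. Check: (A + 2I) v_2 = [[0, 0, 0, 0, 0]]^T = 0.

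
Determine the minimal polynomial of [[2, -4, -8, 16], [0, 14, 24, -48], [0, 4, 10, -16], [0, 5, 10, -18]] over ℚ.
The characteristic polynomial factors as (x - 2)^4. The minimal polynomial is ∏(x - λ)^{k_λ} where k_λ is the size of the largest Jordan block at λ.

For λ = 2: rank(A - 2I) = 1, and the largest Jordan block has size 2 (the smallest k with rank((A - 2I)^k) = rank((A - 2I)^(k+1))).

So m_A(x) = (x - 2)^2.

m_A(x) = (x - 2)^2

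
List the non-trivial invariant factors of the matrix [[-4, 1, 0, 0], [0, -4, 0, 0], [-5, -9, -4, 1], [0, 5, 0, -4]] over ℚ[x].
(x + 4)^2, (x + 4)^2

The Jordan structure of A has elementary divisors (x + 4)^2, (x + 4)^2. Arranging the block sizes at each eigenvalue in decreasing order and taking row products gives the invariant factors.

Invariant factors (smallest first, each dividing the next): (x + 4)^2, (x + 4)^2.

Check: the last factor (x + 4)^2 is the minimal polynomial, and the product (x + 4)^4 is the characteristic polynomial.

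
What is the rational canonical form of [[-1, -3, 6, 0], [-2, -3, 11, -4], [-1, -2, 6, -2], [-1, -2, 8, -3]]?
The invariant factors of A (the non-unit diagonal entries of the Smith normal form of xI - A over ℚ[x]) are (x + 1)(x^3 + 3x - 3), each dividing the next. The characteristic polynomial is their product, (x + 1)(x^3 + 3x - 3).

The rational canonical form is the block-diagonal matrix of companion matrices C(f_i):
R = [[0, 0, 0, 3], [1, 0, 0, 0], [0, 1, 0, -3], [0, 0, 1, -1]].

Note the characteristic polynomial does not split into linear factors over ℚ, so A has no Jordan form over ℚ; the rational canonical form exists over any field.

R = [[0, 0, 0, 3], [1, 0, 0, 0], [0, 1, 0, -3], [0, 0, 1, -1]]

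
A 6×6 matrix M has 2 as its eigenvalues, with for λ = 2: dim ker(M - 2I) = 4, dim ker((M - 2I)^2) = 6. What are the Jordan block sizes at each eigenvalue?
λ = 2: successive nullity increments [4, 2] count blocks of size ≥ k; block sizes are [2, 2, 1, 1].

Jordan blocks: (2, 2), (2, 2), (2, 1), (2, 1)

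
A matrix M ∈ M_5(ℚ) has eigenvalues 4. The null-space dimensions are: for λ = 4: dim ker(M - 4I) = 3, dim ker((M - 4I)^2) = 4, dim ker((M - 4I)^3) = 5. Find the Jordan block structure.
λ = 4: successive nullity increments [3, 1, 1] count blocks of size ≥ k; block sizes are [3, 1, 1].

Jordan blocks: (4, 3), (4, 1), (4, 1)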